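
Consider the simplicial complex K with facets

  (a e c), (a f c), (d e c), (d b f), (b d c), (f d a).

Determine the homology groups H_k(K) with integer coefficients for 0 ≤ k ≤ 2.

K has 6 vertices, 12 edges, 6 triangles.
rank ∂_0 = 0, rank ∂_1 = 5 ⇒ b_0 = 6 − 0 − 5 = 1; all invariant factors of ∂_1 are 1 so no torsion. So H_0 ≅ Z.
rank ∂_1 = 5, rank ∂_2 = 6 ⇒ b_1 = 12 − 5 − 6 = 1; all invariant factors of ∂_2 are 1 so no torsion. So H_1 ≅ Z.
rank ∂_2 = 6, rank ∂_3 = 0 ⇒ b_2 = 6 − 6 − 0 = 0. So H_2 ≅ 0.

H_0 = Z,  H_1 = Z,  H_2 = 0.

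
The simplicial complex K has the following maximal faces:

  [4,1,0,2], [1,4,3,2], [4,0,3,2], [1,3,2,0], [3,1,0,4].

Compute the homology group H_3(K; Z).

H_3 ≅ Z.

We work with the vertex ordering 0 < 1 < 2 < 3 < 4. The simplices of K, each written with vertices in increasing order, are:

  0-simplices (5): [0], [1], [2], [3], [4]
  1-simplices (10): [0,1], [0,2], [0,3], [0,4], [1,2], [1,3], [1,4], [2,3], [2,4], [3,4]
  2-simplices (10): [0,1,2], [0,1,3], [0,1,4], [0,2,3], [0,2,4], [0,3,4], [1,2,3], [1,2,4], [1,3,4], [2,3,4]
  3-simplices (5): [0,1,2,3], [0,1,2,4], [0,1,3,4], [0,2,3,4], [1,2,3,4]

giving chain groups C_0 ≅ Z^5, C_1 ≅ Z^10, C_2 ≅ Z^10, C_3 ≅ Z^5.

∂_1: C_1 → C_0 is given by ∂[p,q] = [q] − [p]. For instance
  ∂[1,2] = [2] − [1].
This gives a 5×10 integer matrix of rank 4; reducing to Smith normal form yields diagonal entries (1,1,1,1).

Boundary ∂_2: C_2 → C_1 maps a triangle to the signed sum of its edges. For instance
  ∂[0,3,4] = [3,4] − [0,4] + [0,3],
  ∂[1,3,4] = [3,4] − [1,4] + [1,3].
This gives a 10×10 integer matrix of rank 6; reducing to Smith normal form yields diagonal entries (1,1,1,1,1,1).

∂_3: C_3 → C_2 sends each 3-simplex σ to the alternating sum Σ_i (−1)^i (σ with its i-th vertex removed). For instance
  ∂[0,2,3,4] = [2,3,4] − [0,3,4] + [0,2,4] − [0,2,3],
  ∂[0,1,2,3] = [1,2,3] − [0,2,3] + [0,1,3] − [0,1,2].
This gives a 10×5 integer matrix of rank 4; reducing to Smith normal form yields diagonal entries (1,1,1,1).

Reading off H_k = ker ∂_k / im ∂_{k+1}:

  H_3: rank ker ∂_3 − rank ∂_4 = (5 − 4) − 0 = 1, and there is no ∂_4, so H_3 ≅ Z.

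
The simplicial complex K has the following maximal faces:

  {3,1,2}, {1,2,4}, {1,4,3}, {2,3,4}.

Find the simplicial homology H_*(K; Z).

Fix the vertex order 1 < 2 < 3 < 4 and write every simplex with vertices in increasing order. Then dim K = 2 and the simplices of K are:

  0-simplices (4): [1], [2], [3], [4]
  1-simplices (6): [1,2], [1,3], [1,4], [2,3], [2,4], [3,4]
  2-simplices (4): [1,2,3], [1,2,4], [1,3,4], [2,3,4]

Hence C_0 ≅ Z^4, C_1 ≅ Z^6, C_2 ≅ Z^4.

Boundary ∂_1: C_1 → C_0 sends each edge [p,q] (with p < q) to q − p. For instance
  ∂[2,4] = [4] − [2].
As a 4×6 matrix over Z this has rank 3, with invariant factors (1,1,1).

Boundary ∂_2: C_2 → C_1 acts by ∂[p,q,r] = [q,r] − [p,r] + [p,q]. For instance
  ∂[1,2,3] = [2,3] − [1,3] + [1,2],
  ∂[2,3,4] = [3,4] − [2,4] + [2,3].
The resulting 6×4 matrix has rank 3, and its Smith normal form has invariant factors (1,1,1).

From H_k ≅ ker(∂_k) / im(∂_{k+1}) we obtain:

  H_0: rank C_0 − rank ∂_1 = 4 − 3 = 1, and the invariant factors of ∂_1 are all 1, so H_0 ≅ Z.
  H_1: rank ker ∂_1 − rank ∂_2 = (6 − 3) − 3 = 0, and the invariant factors of ∂_2 are all 1, so H_1 ≅ 0.
  H_2: rank ker ∂_2 − rank ∂_3 = (4 − 3) − 0 = 1, and there is no ∂_3, so H_2 ≅ Z.

As a check, the Euler characteristic is 4 − 6 + 4 = 2, which agrees with 1 − 0 + 1 = 2.
(K is a triangulation of the 2-sphere S^2.)

H_0 ≅ Z,  H_1 = 0,  H_2 ≅ Z.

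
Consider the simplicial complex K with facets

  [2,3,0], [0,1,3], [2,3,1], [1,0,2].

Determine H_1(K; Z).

H_1 ≅ 0.

K has 4 vertices, 6 edges, 4 triangles.
rank ∂_1 = 3, rank ∂_2 = 3 ⇒ b_1 = 6 − 3 − 3 = 0; all invariant factors of ∂_2 are 1 so no torsion. So H_1 ≅ 0.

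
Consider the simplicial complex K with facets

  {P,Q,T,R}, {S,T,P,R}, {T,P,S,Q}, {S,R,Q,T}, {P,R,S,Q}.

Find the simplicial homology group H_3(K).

We work with the vertex ordering P < Q < R < S < T. The simplices of K, each written with vertices in increasing order, are:

  0-simplices (5): P, Q, R, S, T
  1-simplices (10): PQ, PR, PS, PT, QR, QS, QT, RS, RT, ST
  2-simplices (10): PQR, PQS, PQT, PRS, PRT, PST, QRS, QRT, QST, RST
  3-simplices (5): PQRS, PQRT, PQST, PRST, QRST

so the chain groups are C_0 ≅ Z^5, C_1 ≅ Z^10, C_2 ≅ Z^10, C_3 ≅ Z^5.

Boundary ∂_1: C_1 → C_0 sends each edge [p,q] (with p < q) to q − p. For instance
  ∂QT = T − Q.
This gives a 5×10 integer matrix of rank 4; reducing to Smith normal form yields diagonal entries (1,1,1,1).

The boundary map ∂_2: C_2 → C_1 acts by ∂[p,q,r] = [q,r] − [p,r] + [p,q]. For instance
  ∂PRT = RT − PT + PR,
  ∂QRT = RT − QT + QR.
This gives a 10×10 integer matrix of rank 6; reducing to Smith normal form yields diagonal entries (1,1,1,1,1,1).

∂_3: C_3 → C_2 sends each 3-simplex σ to the alternating sum Σ_i (−1)^i (σ with its i-th vertex removed). For instance
  ∂PQRS = QRS − PRS + PQS − PQR,
  ∂PRST = RST − PST + PRT − PRS.
As a 10×5 matrix over Z this has rank 4, with invariant factors (1,1,1,1).

From H_k ≅ ker(∂_k) / im(∂_{k+1}) we obtain:

  H_3: rank ker ∂_3 − rank ∂_4 = (5 − 4) − 0 = 1, and there is no ∂_4, so H_3 = Z.

(K is a triangulation of the 3-sphere S^3.)

H_3 ≅ Z.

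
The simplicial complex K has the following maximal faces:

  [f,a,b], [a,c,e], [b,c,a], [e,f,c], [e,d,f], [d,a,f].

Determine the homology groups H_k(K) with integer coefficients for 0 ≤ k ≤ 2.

K has 6 vertices, 12 edges, 6 triangles.
rank ∂_0 = 0, rank ∂_1 = 5 ⇒ b_0 = 6 − 0 − 5 = 1; all invariant factors of ∂_1 are 1 so no torsion. So H_0 = Z.
rank ∂_1 = 5, rank ∂_2 = 6 ⇒ b_1 = 12 − 5 − 6 = 1; all invariant factors of ∂_2 are 1 so no torsion. So H_1 = Z.
rank ∂_2 = 6, rank ∂_3 = 0 ⇒ b_2 = 6 − 6 − 0 = 0. So H_2 = 0.

H_0 ≅ Z,  H_1 ≅ Z,  H_2 = 0.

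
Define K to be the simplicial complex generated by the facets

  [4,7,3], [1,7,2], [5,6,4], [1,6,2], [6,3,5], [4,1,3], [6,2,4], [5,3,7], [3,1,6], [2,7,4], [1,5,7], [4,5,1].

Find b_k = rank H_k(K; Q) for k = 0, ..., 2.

Fix the vertex order 1 < 2 < 3 < 4 < 5 < 6 < 7 and write every simplex with vertices in increasing order. Then dim K = 2 and the simplices of K are:

  0-simplices (7): [1], [2], [3], [4], [5], [6], [7]
  1-simplices (18): [1,2], [1,3], [1,4], [1,5], [1,6], [1,7], [2,4], [2,6], [2,7], [3,4], [3,5], [3,6], [3,7], [4,5], [4,6], [4,7], [5,6], [5,7]
  2-simplices (12): [1,2,6], [1,2,7], [1,3,4], [1,3,6], [1,4,5], [1,5,7], [2,4,6], [2,4,7], [3,4,7], [3,5,6], [3,5,7], [4,5,6]

so the chain groups are C_0 ≅ Z^7, C_1 ≅ Z^18, C_2 ≅ Z^12.

∂_1: C_1 → C_0 is given by ∂[p,q] = [q] − [p]. For instance
  ∂[4,7] = [7] − [4].
The resulting 7×18 matrix has rank 6, and its Smith normal form has invariant factors (1,1,1,1,1,1).

∂_2: C_2 → C_1 maps a triangle to the signed sum of its edges. For instance
  ∂[2,4,6] = [4,6] − [2,6] + [2,4],
  ∂[1,3,4] = [3,4] − [1,4] + [1,3].
The resulting 18×12 matrix has rank 12, and its Smith normal form has invariant factors (1,1,1,1,1,1,1,1,1,1,1,2).

From H_k ≅ ker(∂_k) / im(∂_{k+1}) we obtain:

  H_0: rank C_0 − rank ∂_1 = 7 − 6 = 1, and the invariant factors of ∂_1 are all 1, so H_0 ≅ Z.
  H_1: rank ker ∂_1 − rank ∂_2 = (18 − 6) − 12 = 0, and ∂_2 has invariant factor 2 > 1, so H_1 ≅ Z/2.
  H_2: rank ker ∂_2 − rank ∂_3 = (12 − 12) − 0 = 0, and there is no ∂_3, so H_2 ≅ 0.

Hence the Betti numbers are b_0 = 1, b_1 = 0, b_2 = 0.

b_0 = 1, b_1 = 0, b_2 = 0.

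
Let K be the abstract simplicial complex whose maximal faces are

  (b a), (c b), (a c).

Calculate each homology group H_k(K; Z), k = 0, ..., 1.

Order the vertices as a < b < c. Listing each simplex with vertices in this order, K has dimension 1 with simplices:

  0-simplices (3): a, b, c
  1-simplices (3): ab, ac, bc

so the chain groups are C_0 ≅ Z^3, C_1 ≅ Z^3.

The boundary map ∂_1: C_1 → C_0 sends each edge [p,q] (with p < q) to q − p. For instance
  ∂bc = c − b.
As a 3×3 matrix over Z this has rank 2, with invariant factors (1,1).

Now H_k = ker ∂_k / im ∂_{k+1}, so:

  H_0: rank C_0 − rank ∂_1 = 3 − 2 = 1, and the invariant factors of ∂_1 are all 1, so H_0 = Z.
  H_1: rank ker ∂_1 − rank ∂_2 = (3 − 2) − 0 = 1, and there is no ∂_2, so H_1 = Z.

H_0 = Z,  H_1 = Z.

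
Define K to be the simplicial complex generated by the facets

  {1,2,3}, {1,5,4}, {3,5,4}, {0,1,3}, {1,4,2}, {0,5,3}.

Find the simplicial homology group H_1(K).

H_1 = Z.

Take the total order 0 < 1 < 2 < 3 < 4 < 5 on the vertex set. Then K (dimension 2) consists of the simplices:

  0-simplices (6): [0], [1], [2], [3], [4], [5]
  1-simplices (12): [0,1], [0,3], [0,5], [1,2], [1,3], [1,4], [1,5], [2,3], [2,4], [3,4], [3,5], [4,5]
  2-simplices (6): [0,1,3], [0,3,5], [1,2,3], [1,2,4], [1,4,5], [3,4,5]

Hence C_0 ≅ Z^6, C_1 ≅ Z^12, C_2 ≅ Z^6.

∂_1: C_1 → C_0 maps an edge to its endpoints' difference, ∂[p,q] = q − p.
This gives a 6×12 integer matrix of rank 5; reducing to Smith normal form yields diagonal entries (1,1,1,1,1).

Boundary ∂_2: C_2 → C_1 sends each 2-simplex [p,q,r] to [q,r] − [p,r] + [p,q]. For instance
  ∂[1,4,5] = [4,5] − [1,5] + [1,4],
  ∂[0,3,5] = [3,5] − [0,5] + [0,3].
The resulting 12×6 matrix has rank 6, and its Smith normal form has invariant factors (1,1,1,1,1,1).

Reading off H_k = ker ∂_k / im ∂_{k+1}:

  H_1: rank ker ∂_1 − rank ∂_2 = (12 − 5) − 6 = 1, and the invariant factors of ∂_2 are all 1, so H_1 = Z.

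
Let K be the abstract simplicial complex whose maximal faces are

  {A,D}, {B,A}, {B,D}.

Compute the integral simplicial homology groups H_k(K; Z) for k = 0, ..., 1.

H_0 ≅ Z,  H_1 ≅ Z.

Take the total order A < B < D on the vertex set. Then K (dimension 1) consists of the simplices:

  0-simplices (3): A, B, D
  1-simplices (3): AB, AD, BD

giving chain groups C_0 ≅ Z^3, C_1 ≅ Z^3.

∂_1: C_1 → C_0 sends each edge [p,q] (with p < q) to q − p.
The 3×3 boundary matrix has rank 2 and Smith normal form diag(1,1).

Now H_k = ker ∂_k / im ∂_{k+1}, so:

  H_0: rank C_0 − rank ∂_1 = 3 − 2 = 1, and the invariant factors of ∂_1 are all 1, so H_0 = Z.
  H_1: rank ker ∂_1 − rank ∂_2 = (3 − 2) − 0 = 1, and there is no ∂_2, so H_1 = Z.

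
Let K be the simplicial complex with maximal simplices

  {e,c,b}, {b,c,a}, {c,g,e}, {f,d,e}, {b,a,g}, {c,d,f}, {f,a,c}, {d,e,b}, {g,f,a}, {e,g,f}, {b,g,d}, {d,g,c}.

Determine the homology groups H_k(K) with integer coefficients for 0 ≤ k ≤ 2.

Order the vertices as a < b < c < d < e < f < g. Listing each simplex with vertices in this order, K has dimension 2 with simplices:

  0-simplices (7): a, b, c, d, e, f, g
  1-simplices (18): ab, ac, af, ag, bc, bd, be, bg, cd, ce, cf, cg, de, df, dg, ef, eg, fg
  2-simplices (12): abc, abg, acf, afg, bce, bde, bdg, cdf, cdg, ceg, def, efg

so the chain groups are C_0 ≅ Z^7, C_1 ≅ Z^18, C_2 ≅ Z^12.

The boundary map ∂_1: C_1 → C_0 is given by ∂[p,q] = [q] − [p]. For instance
  ∂ac = c − a.
This gives a 7×18 integer matrix of rank 6; reducing to Smith normal form yields diagonal entries (1,1,1,1,1,1).

The boundary map ∂_2: C_2 → C_1 maps a triangle to the signed sum of its edges. For instance
  ∂bde = de − be + bd,
  ∂abg = bg − ag + ab.
The resulting 18×12 matrix has rank 12, and its Smith normal form has invariant factors (1,1,1,1,1,1,1,1,1,1,1,2).

From H_k ≅ ker(∂_k) / im(∂_{k+1}) we obtain:

  H_0: rank C_0 − rank ∂_1 = 7 − 6 = 1, and the invariant factors of ∂_1 are all 1, so H_0 = Z.
  H_1: rank ker ∂_1 − rank ∂_2 = (18 − 6) − 12 = 0, and ∂_2 has invariant factor 2 > 1, so H_1 = Z/2.
  H_2: rank ker ∂_2 − rank ∂_3 = (12 − 12) − 0 = 0, and there is no ∂_3, so H_2 = 0.

H_0 = Z,  H_1 = Z/2,  H_2 = 0.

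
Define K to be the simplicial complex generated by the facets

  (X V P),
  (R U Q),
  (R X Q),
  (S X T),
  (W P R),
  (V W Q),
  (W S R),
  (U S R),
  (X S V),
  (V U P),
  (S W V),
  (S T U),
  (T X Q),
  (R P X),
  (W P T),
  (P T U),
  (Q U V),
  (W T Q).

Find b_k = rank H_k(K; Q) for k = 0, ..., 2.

Order the vertices as P < Q < R < S < T < U < V < W < X. Listing each simplex with vertices in this order, K has dimension 2 with simplices:

  0-simplices (9): P, Q, R, S, T, U, V, W, X
  1-simplices (27): PR, PT, PU, PV, PW, PX, QR, QT, QU, QV, QW, QX, RS, RU, RW, RX, ST, SU, SV, SW, SX, TU, TW, TX, UV, VW, VX
  2-simplices (18): PRW, PRX, PTU, PTW, PUV, PVX, QRU, QRX, QTW, QTX, QUV, QVW, RSU, RSW, STU, STX, SVW, SVX

Hence C_0 ≅ Z^9, C_1 ≅ Z^27, C_2 ≅ Z^18.

The boundary map ∂_1: C_1 → C_0 sends each edge [p,q] (with p < q) to q − p. For instance
  ∂QX = X − Q.
The resulting 9×27 matrix has rank 8, and its Smith normal form has invariant factors (1,1,1,1,1,1,1,1).

∂_2: C_2 → C_1 maps a triangle to the signed sum of its edges. For instance
  ∂RSW = SW − RW + RS,
  ∂QRU = RU − QU + QR.
The 27×18 boundary matrix has rank 17 and Smith normal form diag(1,1,1,1,1,1,1,1,1,1,1,1,1,1,1,1,1).

Now H_k = ker ∂_k / im ∂_{k+1}, so:

  H_0: rank C_0 − rank ∂_1 = 9 − 8 = 1, and the invariant factors of ∂_1 are all 1, so H_0 ≅ Z.
  H_1: rank ker ∂_1 − rank ∂_2 = (27 − 8) − 17 = 2, and the invariant factors of ∂_2 are all 1, so H_1 ≅ Z^2.
  H_2: rank ker ∂_2 − rank ∂_3 = (18 − 17) − 0 = 1, and there is no ∂_3, so H_2 ≅ Z.

(K is a triangulation of the torus T^2.)

Hence the Betti numbers are b_0 = 1, b_1 = 2, b_2 = 1.

b_0 = 1, b_1 = 2, b_2 = 1.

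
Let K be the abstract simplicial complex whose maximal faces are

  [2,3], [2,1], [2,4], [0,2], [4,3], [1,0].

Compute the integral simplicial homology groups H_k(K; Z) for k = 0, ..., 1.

Order the vertices as 0 < 1 < 2 < 3 < 4. Listing each simplex with vertices in this order, K has dimension 1 with simplices:

  0-simplices (5): [0], [1], [2], [3], [4]
  1-simplices (6): [0,1], [0,2], [1,2], [2,3], [2,4], [3,4]

Hence C_0 ≅ Z^5, C_1 ≅ Z^6.

The boundary map ∂_1: C_1 → C_0 maps an edge to its endpoints' difference, ∂[p,q] = q − p. For instance
  ∂[2,4] = [4] − [2].
This gives a 5×6 integer matrix of rank 4; reducing to Smith normal form yields diagonal entries (1,1,1,1).

From H_k ≅ ker(∂_k) / im(∂_{k+1}) we obtain:

  H_0: rank C_0 − rank ∂_1 = 5 − 4 = 1, and the invariant factors of ∂_1 are all 1, so H_0 ≅ Z.
  H_1: rank ker ∂_1 − rank ∂_2 = (6 − 4) − 0 = 2, and there is no ∂_2, so H_1 ≅ Z^2.

H_0 = Z,  H_1 = Z^2.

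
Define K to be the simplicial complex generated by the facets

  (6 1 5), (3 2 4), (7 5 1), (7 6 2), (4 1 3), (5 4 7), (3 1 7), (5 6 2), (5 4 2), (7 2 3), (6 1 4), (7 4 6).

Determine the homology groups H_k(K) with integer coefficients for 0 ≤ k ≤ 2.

Order the vertices as 1 < 2 < 3 < 4 < 5 < 6 < 7. Listing each simplex with vertices in this order, K has dimension 2 with simplices:

  0-simplices (7): [1], [2], [3], [4], [5], [6], [7]
  1-simplices (18): [1,3], [1,4], [1,5], [1,6], [1,7], [2,3], [2,4], [2,5], [2,6], [2,7], [3,4], [3,7], [4,5], [4,6], [4,7], [5,6], [5,7], [6,7]
  2-simplices (12): [1,3,4], [1,3,7], [1,4,6], [1,5,6], [1,5,7], [2,3,4], [2,3,7], [2,4,5], [2,5,6], [2,6,7], [4,5,7], [4,6,7]

giving chain groups C_0 ≅ Z^7, C_1 ≅ Z^18, C_2 ≅ Z^12.

The boundary map ∂_1: C_1 → C_0 sends each edge [p,q] (with p < q) to q − p.
The 7×18 boundary matrix has rank 6 and Smith normal form diag(1,1,1,1,1,1).

∂_2: C_2 → C_1 sends each 2-simplex [p,q,r] to [q,r] − [p,r] + [p,q]. For instance
  ∂[2,3,4] = [3,4] − [2,4] + [2,3],
  ∂[1,4,6] = [4,6] − [1,6] + [1,4].
As a 18×12 matrix over Z this has rank 12, with invariant factors (1,1,1,1,1,1,1,1,1,1,1,2).

From H_k ≅ ker(∂_k) / im(∂_{k+1}) we obtain:

  H_0: rank C_0 − rank ∂_1 = 7 − 6 = 1, and the invariant factors of ∂_1 are all 1, so H_0 = Z.
  H_1: rank ker ∂_1 − rank ∂_2 = (18 − 6) − 12 = 0, and ∂_2 has invariant factor 2 > 1, so H_1 = Z/2.
  H_2: rank ker ∂_2 − rank ∂_3 = (12 − 12) − 0 = 0, and there is no ∂_3, so H_2 = 0.

As a check, the Euler characteristic is 7 − 18 + 12 = 1, which agrees with 1 − 0 + 0 = 1.

H_0 = Z,  H_1 = Z/2,  H_2 = 0.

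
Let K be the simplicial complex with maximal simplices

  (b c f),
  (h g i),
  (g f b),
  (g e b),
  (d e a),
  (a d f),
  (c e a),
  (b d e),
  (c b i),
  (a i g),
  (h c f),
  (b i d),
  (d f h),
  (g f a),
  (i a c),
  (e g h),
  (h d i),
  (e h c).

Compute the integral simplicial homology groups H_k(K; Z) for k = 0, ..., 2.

H_0 = Z,  H_1 = Z^2,  H_2 = Z.

Fix the vertex order a < b < c < d < e < f < g < h < i and write every simplex with vertices in increasing order. Then dim K = 2 and the simplices of K are:

  0-simplices (9): a, b, c, d, e, f, g, h, i
  1-simplices (27): ac, ad, ae, af, ag, ai, bc, bd, be, bf, bg, bi, ce, cf, ch, ci, de, df, dh, di, eg, eh, fg, fh, gh, gi, hi
  2-simplices (18): ace, aci, ade, adf, afg, agi, bcf, bci, bde, bdi, beg, bfg, ceh, cfh, dfh, dhi, egh, ghi

so the chain groups are C_0 ≅ Z^9, C_1 ≅ Z^27, C_2 ≅ Z^18.

The boundary map ∂_1: C_1 → C_0 maps an edge to its endpoints' difference, ∂[p,q] = q − p.
This gives a 9×27 integer matrix of rank 8; reducing to Smith normal form yields diagonal entries (1,1,1,1,1,1,1,1).

Boundary ∂_2: C_2 → C_1 sends each 2-simplex [p,q,r] to [q,r] − [p,r] + [p,q]. For instance
  ∂aci = ci − ai + ac,
  ∂ghi = hi − gi + gh.
This gives a 27×18 integer matrix of rank 17; reducing to Smith normal form yields diagonal entries (1,1,1,1,1,1,1,1,1,1,1,1,1,1,1,1,1).

Reading off H_k = ker ∂_k / im ∂_{k+1}:

  H_0: rank C_0 − rank ∂_1 = 9 − 8 = 1, and the invariant factors of ∂_1 are all 1, so H_0 ≅ Z.
  H_1: rank ker ∂_1 − rank ∂_2 = (27 − 8) − 17 = 2, and the invariant factors of ∂_2 are all 1, so H_1 ≅ Z^2.
  H_2: rank ker ∂_2 − rank ∂_3 = (18 − 17) − 0 = 1, and there is no ∂_3, so H_2 ≅ Z.

As a check, the Euler characteristic is 9 − 27 + 18 = 0, which agrees with 1 − 2 + 1 = 0.
(K is a triangulation of the torus T^2.)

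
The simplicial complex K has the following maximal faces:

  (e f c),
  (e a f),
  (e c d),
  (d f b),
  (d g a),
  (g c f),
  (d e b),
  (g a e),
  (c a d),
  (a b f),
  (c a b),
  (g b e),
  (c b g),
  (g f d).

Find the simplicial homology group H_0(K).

H_0 = Z.

We work with the vertex ordering a < b < c < d < e < f < g. The simplices of K, each written with vertices in increasing order, are:

  0-simplices (7): a, b, c, d, e, f, g
  1-simplices (21): ab, ac, ad, ae, af, ag, bc, bd, be, bf, bg, cd, ce, cf, cg, de, df, dg, ef, eg, fg
  2-simplices (14): abc, abf, acd, adg, aef, aeg, bcg, bde, bdf, beg, cde, cef, cfg, dfg

so the chain groups are C_0 ≅ Z^7, C_1 ≅ Z^21, C_2 ≅ Z^14.

The boundary map ∂_1: C_1 → C_0 maps an edge to its endpoints' difference, ∂[p,q] = q − p. For instance
  ∂eg = g − e.
The resulting 7×21 matrix has rank 6, and its Smith normal form has invariant factors (1,1,1,1,1,1).

The boundary map ∂_2: C_2 → C_1 sends each 2-simplex [p,q,r] to [q,r] − [p,r] + [p,q]. For instance
  ∂aef = ef − af + ae,
  ∂beg = eg − bg + be.
As a 21×14 matrix over Z this has rank 13, with invariant factors (1,1,1,1,1,1,1,1,1,1,1,1,1).

Now H_k = ker ∂_k / im ∂_{k+1}, so:

  H_0: rank C_0 − rank ∂_1 = 7 − 6 = 1, and the invariant factors of ∂_1 are all 1, so H_0 ≅ Z.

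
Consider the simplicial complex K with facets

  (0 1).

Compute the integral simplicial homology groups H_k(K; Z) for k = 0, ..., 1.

H_0 ≅ Z,  H_1 = 0.

We work with the vertex ordering 0 < 1. The simplices of K, each written with vertices in increasing order, are:

  0-simplices (2): [0], [1]
  1-simplices (1): [0,1]

Hence C_0 ≅ Z^2, C_1 ≅ Z^1.

∂_1: C_1 → C_0 is given by ∂[p,q] = [q] − [p]. For instance
  ∂[0,1] = [1] − [0].
The resulting 2×1 matrix has rank 1, and its Smith normal form has invariant factors (1).

From H_k ≅ ker(∂_k) / im(∂_{k+1}) we obtain:

  H_0: rank C_0 − rank ∂_1 = 2 − 1 = 1, and the invariant factors of ∂_1 are all 1, so H_0 ≅ Z.
  H_1: rank ker ∂_1 − rank ∂_2 = (1 − 1) − 0 = 0, and there is no ∂_2, so H_1 ≅ 0.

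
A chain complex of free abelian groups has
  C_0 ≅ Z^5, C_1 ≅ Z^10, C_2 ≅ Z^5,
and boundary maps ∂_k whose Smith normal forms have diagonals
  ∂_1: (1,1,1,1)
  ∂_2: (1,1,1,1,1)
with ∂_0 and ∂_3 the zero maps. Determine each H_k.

H_0: b_0 = 5 − 0 − 4 = 1; torsion from ∂_1 factors > 1: none. So H_0 = Z.
H_1: b_1 = 10 − 4 − 5 = 1; torsion from ∂_2 factors > 1: none. So H_1 = Z.
H_2: b_2 = 5 − 5 − 0 = 0; torsion from ∂_3 factors > 1: none. So H_2 = 0.

H_0 = Z,  H_1 = Z,  H_2 = 0.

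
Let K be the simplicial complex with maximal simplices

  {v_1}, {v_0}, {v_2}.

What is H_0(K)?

H_0 ≅ Z^3.

Fix the vertex order v_0 < v_1 < v_2 and write every simplex with vertices in increasing order. Then dim K = 0 and the simplices of K are:

  0-simplices (3): [v_0], [v_1], [v_2]

giving chain groups C_0 ≅ Z^3.

Computing H_k = (kernel of ∂_k) / (image of ∂_{k+1}):

  H_0: rank C_0 − rank ∂_1 = 3 − 0 = 3, and there is no ∂_1, so H_0 ≅ Z^3.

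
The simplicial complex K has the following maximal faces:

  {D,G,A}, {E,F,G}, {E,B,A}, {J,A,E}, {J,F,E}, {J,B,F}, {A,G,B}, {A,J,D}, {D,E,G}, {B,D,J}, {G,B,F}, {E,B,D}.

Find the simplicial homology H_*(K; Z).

H_0 = Z,  H_1 = Z/2,  H_2 = 0.

Take the total order A < B < D < E < F < G < J on the vertex set. Then K (dimension 2) consists of the simplices:

  0-simplices (7): A, B, D, E, F, G, J
  1-simplices (18): AB, AD, AE, AG, AJ, BD, BE, BF, BG, BJ, DE, DG, DJ, EF, EG, EJ, FG, FJ
  2-simplices (12): ABE, ABG, ADG, ADJ, AEJ, BDE, BDJ, BFG, BFJ, DEG, EFG, EFJ

so the chain groups are C_0 ≅ Z^7, C_1 ≅ Z^18, C_2 ≅ Z^12.

Boundary ∂_1: C_1 → C_0 maps an edge to its endpoints' difference, ∂[p,q] = q − p. For instance
  ∂AE = E − A.
As a 7×18 matrix over Z this has rank 6, with invariant factors (1,1,1,1,1,1).

The boundary map ∂_2: C_2 → C_1 acts by ∂[p,q,r] = [q,r] − [p,r] + [p,q]. For instance
  ∂BFJ = FJ − BJ + BF,
  ∂ABE = BE − AE + AB.
The 18×12 boundary matrix has rank 12 and Smith normal form diag(1,1,1,1,1,1,1,1,1,1,1,2).

Reading off H_k = ker ∂_k / im ∂_{k+1}:

  H_0: rank C_0 − rank ∂_1 = 7 − 6 = 1, and the invariant factors of ∂_1 are all 1, so H_0 ≅ Z.
  H_1: rank ker ∂_1 − rank ∂_2 = (18 − 6) − 12 = 0, and ∂_2 has invariant factor 2 > 1, so H_1 ≅ Z/2.
  H_2: rank ker ∂_2 − rank ∂_3 = (12 − 12) − 0 = 0, and there is no ∂_3, so H_2 ≅ 0.

As a check, the Euler characteristic is 7 − 18 + 12 = 1, which agrees with 1 − 0 + 0 = 1.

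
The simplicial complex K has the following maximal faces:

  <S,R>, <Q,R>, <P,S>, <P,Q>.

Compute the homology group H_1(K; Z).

H_1 ≅ Z.

Take the total order P < Q < R < S on the vertex set. Then K (dimension 1) consists of the simplices:

  0-simplices (4): P, Q, R, S
  1-simplices (4): PQ, PS, QR, RS

giving chain groups C_0 ≅ Z^4, C_1 ≅ Z^4.

Boundary ∂_1: C_1 → C_0 maps an edge to its endpoints' difference, ∂[p,q] = q − p. For instance
  ∂PQ = Q − P.
The 4×4 boundary matrix has rank 3 and Smith normal form diag(1,1,1).

From H_k ≅ ker(∂_k) / im(∂_{k+1}) we obtain:

  H_1: rank ker ∂_1 − rank ∂_2 = (4 − 3) − 0 = 1, and there is no ∂_2, so H_1 = Z.

(K is a triangulation of the circle S^1.)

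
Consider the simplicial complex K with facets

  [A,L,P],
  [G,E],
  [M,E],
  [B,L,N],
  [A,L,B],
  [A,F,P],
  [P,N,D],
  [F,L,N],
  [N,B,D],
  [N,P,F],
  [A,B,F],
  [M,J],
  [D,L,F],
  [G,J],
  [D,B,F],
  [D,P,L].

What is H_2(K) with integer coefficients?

H_2 = 0.

Fix the vertex order A < B < D < E < F < G < J < L < M < N < P and write every simplex with vertices in increasing order. Then dim K = 2 and the simplices of K are:

  0-simplices (11): A, B, D, E, F, G, J, L, M, N, P
  1-simplices (22): AB, AF, AL, AP, BD, BF, BL, BN, DF, DL, DN, DP, EG, EM, FL, FN, FP, GJ, JM, LN, LP, NP
  2-simplices (12): ABF, ABL, AFP, ALP, BDF, BDN, BLN, DFL, DLP, DNP, FLN, FNP

Hence C_0 ≅ Z^11, C_1 ≅ Z^22, C_2 ≅ Z^12.

The boundary map ∂_1: C_1 → C_0 maps an edge to its endpoints' difference, ∂[p,q] = q − p.
The resulting 11×22 matrix has rank 9, and its Smith normal form has invariant factors (1,1,1,1,1,1,1,1,1).

∂_2: C_2 → C_1 acts by ∂[p,q,r] = [q,r] − [p,r] + [p,q]. For instance
  ∂ABL = BL − AL + AB,
  ∂DFL = FL − DL + DF.
This gives a 22×12 integer matrix of rank 12; reducing to Smith normal form yields diagonal entries (1,1,1,1,1,1,1,1,1,1,1,2).

From H_k ≅ ker(∂_k) / im(∂_{k+1}) we obtain:

  H_2: rank ker ∂_2 − rank ∂_3 = (12 − 12) − 0 = 0, and there is no ∂_3, so H_2 ≅ 0.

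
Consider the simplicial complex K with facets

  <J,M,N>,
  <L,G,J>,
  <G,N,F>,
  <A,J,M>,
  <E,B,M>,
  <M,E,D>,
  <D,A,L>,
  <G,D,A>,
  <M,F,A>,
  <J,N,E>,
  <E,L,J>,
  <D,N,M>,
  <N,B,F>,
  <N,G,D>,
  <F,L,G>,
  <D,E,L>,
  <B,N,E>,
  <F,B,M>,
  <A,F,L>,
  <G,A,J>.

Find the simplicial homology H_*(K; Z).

H_0 ≅ Z,  H_1 ≅ Z ⊕ Z/2,  H_2 = 0.

Order the vertices as A < B < D < E < F < G < J < L < M < N. Listing each simplex with vertices in this order, K has dimension 2 with simplices:

  0-simplices (10): A, B, D, E, F, G, J, L, M, N
  1-simplices (30): AD, AF, AG, AJ, AL, AM, BE, BF, BM, BN, DE, DG, DL, DM, DN, EJ, EL, EM, EN, FG, FL, FM, FN, GJ, GL, GN, JL, JM, JN, MN
  2-simplices (20): ADG, ADL, AFL, AFM, AGJ, AJM, BEM, BEN, BFM, BFN, DEL, DEM, DGN, DMN, EJL, EJN, FGL, FGN, GJL, JMN

Hence C_0 ≅ Z^10, C_1 ≅ Z^30, C_2 ≅ Z^20.

The boundary map ∂_1: C_1 → C_0 is given by ∂[p,q] = [q] − [p].
The 10×30 boundary matrix has rank 9 and Smith normal form diag(1,1,1,1,1,1,1,1,1).

Boundary ∂_2: C_2 → C_1 sends each 2-simplex [p,q,r] to [q,r] − [p,r] + [p,q]. For instance
  ∂DEL = EL − DL + DE,
  ∂BEN = EN − BN + BE.
As a 30×20 matrix over Z this has rank 20, with invariant factors (1,1,1,1,1,1,1,1,1,1,1,1,1,1,1,1,1,1,1,2).

Now H_k = ker ∂_k / im ∂_{k+1}, so:

  H_0: rank C_0 − rank ∂_1 = 10 − 9 = 1, and the invariant factors of ∂_1 are all 1, so H_0 = Z.
  H_1: rank ker ∂_1 − rank ∂_2 = (30 − 9) − 20 = 1, and ∂_2 has invariant factor 2 > 1, so H_1 = Z ⊕ Z/2.
  H_2: rank ker ∂_2 − rank ∂_3 = (20 − 20) − 0 = 0, and there is no ∂_3, so H_2 = 0.

As a check, the Euler characteristic is 10 − 30 + 20 = 0, which agrees with 1 − 1 + 0 = 0.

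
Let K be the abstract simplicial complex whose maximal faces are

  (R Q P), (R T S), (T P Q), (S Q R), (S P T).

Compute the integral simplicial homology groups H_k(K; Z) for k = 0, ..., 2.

H_0 = Z,  H_1 = Z,  H_2 = 0.

Order the vertices as P < Q < R < S < T. Listing each simplex with vertices in this order, K has dimension 2 with simplices:

  0-simplices (5): P, Q, R, S, T
  1-simplices (10): PQ, PR, PS, PT, QR, QS, QT, RS, RT, ST
  2-simplices (5): PQR, PQT, PST, QRS, RST

so the chain groups are C_0 ≅ Z^5, C_1 ≅ Z^10, C_2 ≅ Z^5.

∂_1: C_1 → C_0 is given by ∂[p,q] = [q] − [p]. For instance
  ∂RS = S − R.
As a 5×10 matrix over Z this has rank 4, with invariant factors (1,1,1,1).

The boundary map ∂_2: C_2 → C_1 maps a triangle to the signed sum of its edges. For instance
  ∂PST = ST − PT + PS,
  ∂PQR = QR − PR + PQ.
As a 10×5 matrix over Z this has rank 5, with invariant factors (1,1,1,1,1).

From H_k ≅ ker(∂_k) / im(∂_{k+1}) we obtain:

  H_0: rank C_0 − rank ∂_1 = 5 − 4 = 1, and the invariant factors of ∂_1 are all 1, so H_0 ≅ Z.
  H_1: rank ker ∂_1 − rank ∂_2 = (10 − 4) − 5 = 1, and the invariant factors of ∂_2 are all 1, so H_1 ≅ Z.
  H_2: rank ker ∂_2 − rank ∂_3 = (5 − 5) − 0 = 0, and there is no ∂_3, so H_2 ≅ 0.

As a check, the Euler characteristic is 5 − 10 + 5 = 0, which agrees with 1 − 1 + 0 = 0.
(K is a triangulation of the Möbius band.)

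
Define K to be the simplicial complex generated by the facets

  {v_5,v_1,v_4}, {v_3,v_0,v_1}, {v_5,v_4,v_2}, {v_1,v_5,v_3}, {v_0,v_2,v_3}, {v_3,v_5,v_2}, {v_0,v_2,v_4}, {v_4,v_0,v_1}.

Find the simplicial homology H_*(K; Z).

H_0 = Z,  H_1 = 0,  H_2 = Z.

Order the vertices as v_0 < v_1 < v_2 < v_3 < v_4 < v_5. Listing each simplex with vertices in this order, K has dimension 2 with simplices:

  0-simplices (6): [v_0], [v_1], [v_2], [v_3], [v_4], [v_5]
  1-simplices (12): [v_0,v_1], [v_0,v_2], [v_0,v_3], [v_0,v_4], [v_1,v_3], [v_1,v_4], [v_1,v_5], [v_2,v_3], [v_2,v_4], [v_2,v_5], [v_3,v_5], [v_4,v_5]
  2-simplices (8): [v_0,v_1,v_3], [v_0,v_1,v_4], [v_0,v_2,v_3], [v_0,v_2,v_4], [v_1,v_3,v_5], [v_1,v_4,v_5], [v_2,v_3,v_5], [v_2,v_4,v_5]

Hence C_0 ≅ Z^6, C_1 ≅ Z^12, C_2 ≅ Z^8.

∂_1: C_1 → C_0 is given by ∂[p,q] = [q] − [p]. For instance
  ∂[v_1,v_4] = [v_4] − [v_1].
As a 6×12 matrix over Z this has rank 5, with invariant factors (1,1,1,1,1).

Boundary ∂_2: C_2 → C_1 maps a triangle to the signed sum of its edges. For instance
  ∂[v_0,v_2,v_4] = [v_2,v_4] − [v_0,v_4] + [v_0,v_2],
  ∂[v_0,v_1,v_4] = [v_1,v_4] − [v_0,v_4] + [v_0,v_1].
This gives a 12×8 integer matrix of rank 7; reducing to Smith normal form yields diagonal entries (1,1,1,1,1,1,1).

Reading off H_k = ker ∂_k / im ∂_{k+1}:

  H_0: rank C_0 − rank ∂_1 = 6 − 5 = 1, and the invariant factors of ∂_1 are all 1, so H_0 ≅ Z.
  H_1: rank ker ∂_1 − rank ∂_2 = (12 − 5) − 7 = 0, and the invariant factors of ∂_2 are all 1, so H_1 ≅ 0.
  H_2: rank ker ∂_2 − rank ∂_3 = (8 − 7) − 0 = 1, and there is no ∂_3, so H_2 ≅ Z.

(K is a triangulation of the 2-sphere S^2.)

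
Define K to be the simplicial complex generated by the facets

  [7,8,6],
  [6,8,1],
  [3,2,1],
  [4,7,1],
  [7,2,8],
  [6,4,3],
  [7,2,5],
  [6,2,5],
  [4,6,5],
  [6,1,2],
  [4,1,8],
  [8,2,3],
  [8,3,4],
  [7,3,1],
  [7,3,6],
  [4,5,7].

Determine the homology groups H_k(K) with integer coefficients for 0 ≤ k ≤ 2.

H_0 ≅ Z,  H_1 ≅ Z^2,  H_2 ≅ Z.

We work with the vertex ordering 1 < 2 < 3 < 4 < 5 < 6 < 7 < 8. The simplices of K, each written with vertices in increasing order, are:

  0-simplices (8): [1], [2], [3], [4], [5], [6], [7], [8]
  1-simplices (24): (24 of them)
  2-simplices (16): [1,2,3], [1,2,6], [1,3,7], [1,4,7], [1,4,8], [1,6,8], [2,3,8], [2,5,6], [2,5,7], [2,7,8], [3,4,6], [3,4,8], [3,6,7], [4,5,6], [4,5,7], [6,7,8]

giving chain groups C_0 ≅ Z^8, C_1 ≅ Z^24, C_2 ≅ Z^16.

∂_1: C_1 → C_0 is given by ∂[p,q] = [q] − [p].
The 8×24 boundary matrix has rank 7 and Smith normal form diag(1,1,1,1,1,1,1).

∂_2: C_2 → C_1 acts by ∂[p,q,r] = [q,r] − [p,r] + [p,q]. For instance
  ∂[3,6,7] = [6,7] − [3,7] + [3,6],
  ∂[2,5,6] = [5,6] − [2,6] + [2,5].
As a 24×16 matrix over Z this has rank 15, with invariant factors (1,1,1,1,1,1,1,1,1,1,1,1,1,1,1).

Computing H_k = (kernel of ∂_k) / (image of ∂_{k+1}):

  H_0: rank C_0 − rank ∂_1 = 8 − 7 = 1, and the invariant factors of ∂_1 are all 1, so H_0 ≅ Z.
  H_1: rank ker ∂_1 − rank ∂_2 = (24 − 7) − 15 = 2, and the invariant factors of ∂_2 are all 1, so H_1 ≅ Z^2.
  H_2: rank ker ∂_2 − rank ∂_3 = (16 − 15) − 0 = 1, and there is no ∂_3, so H_2 ≅ Z.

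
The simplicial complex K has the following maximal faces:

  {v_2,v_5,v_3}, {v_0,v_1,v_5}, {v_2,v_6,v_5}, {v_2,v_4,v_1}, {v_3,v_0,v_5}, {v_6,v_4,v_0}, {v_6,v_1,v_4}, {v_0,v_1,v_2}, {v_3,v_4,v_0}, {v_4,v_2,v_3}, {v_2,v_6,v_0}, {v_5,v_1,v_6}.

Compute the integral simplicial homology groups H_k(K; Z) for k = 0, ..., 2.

H_0 = Z,  H_1 = Z/2,  H_2 = 0.

K has 7 vertices, 18 edges, 12 triangles.
rank ∂_0 = 0, rank ∂_1 = 6 ⇒ b_0 = 7 − 0 − 6 = 1; all invariant factors of ∂_1 are 1 so no torsion. So H_0 ≅ Z.
rank ∂_1 = 6, rank ∂_2 = 12 ⇒ b_1 = 18 − 6 − 12 = 0; ∂_2 has invariant factor(s) [2] giving torsion. So H_1 ≅ Z/2.
rank ∂_2 = 12, rank ∂_3 = 0 ⇒ b_2 = 12 − 12 − 0 = 0. So H_2 ≅ 0.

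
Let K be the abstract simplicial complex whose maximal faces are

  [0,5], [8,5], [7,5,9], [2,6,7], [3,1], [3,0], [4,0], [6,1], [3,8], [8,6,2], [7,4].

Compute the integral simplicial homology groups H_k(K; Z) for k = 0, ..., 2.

K has 10 vertices, 16 edges, 3 triangles.
rank ∂_0 = 0, rank ∂_1 = 9 ⇒ b_0 = 10 − 0 − 9 = 1; all invariant factors of ∂_1 are 1 so no torsion. So H_0 ≅ Z.
rank ∂_1 = 9, rank ∂_2 = 3 ⇒ b_1 = 16 − 9 − 3 = 4; all invariant factors of ∂_2 are 1 so no torsion. So H_1 ≅ Z^4.
rank ∂_2 = 3, rank ∂_3 = 0 ⇒ b_2 = 3 − 3 − 0 = 0. So H_2 ≅ 0.

H_0 ≅ Z,  H_1 ≅ Z^4,  H_2 = 0.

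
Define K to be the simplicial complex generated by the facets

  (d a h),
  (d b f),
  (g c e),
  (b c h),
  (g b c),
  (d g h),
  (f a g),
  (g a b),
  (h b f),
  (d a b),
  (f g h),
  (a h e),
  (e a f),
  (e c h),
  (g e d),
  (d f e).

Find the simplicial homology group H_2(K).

H_2 = Z.

Take the total order a < b < c < d < e < f < g < h on the vertex set. Then K (dimension 2) consists of the simplices:

  0-simplices (8): a, b, c, d, e, f, g, h
  1-simplices (24): ab, ad, ae, af, ag, ah, bc, bd, bf, bg, bh, ce, cg, ch, de, df, dg, dh, ef, eg, eh, fg, fh, gh
  2-simplices (16): abd, abg, adh, aef, aeh, afg, bcg, bch, bdf, bfh, ceg, ceh, def, deg, dgh, fgh

giving chain groups C_0 ≅ Z^8, C_1 ≅ Z^24, C_2 ≅ Z^16.

∂_1: C_1 → C_0 is given by ∂[p,q] = [q] − [p].
This gives a 8×24 integer matrix of rank 7; reducing to Smith normal form yields diagonal entries (1,1,1,1,1,1,1).

Boundary ∂_2: C_2 → C_1 acts by ∂[p,q,r] = [q,r] − [p,r] + [p,q]. For instance
  ∂ceg = eg − cg + ce,
  ∂bdf = df − bf + bd.
As a 24×16 matrix over Z this has rank 15, with invariant factors (1,1,1,1,1,1,1,1,1,1,1,1,1,1,1).

Reading off H_k = ker ∂_k / im ∂_{k+1}:

  H_2: rank ker ∂_2 − rank ∂_3 = (16 − 15) − 0 = 1, and there is no ∂_3, so H_2 ≅ Z.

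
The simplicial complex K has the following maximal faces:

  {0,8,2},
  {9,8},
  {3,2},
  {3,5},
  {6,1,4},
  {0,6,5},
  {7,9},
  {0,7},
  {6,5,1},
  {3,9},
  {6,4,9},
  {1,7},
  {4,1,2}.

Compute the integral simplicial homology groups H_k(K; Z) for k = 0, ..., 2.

H_0 ≅ Z,  H_1 ≅ Z^6,  H_2 = 0.

We work with the vertex ordering 0 < 1 < 2 < 3 < 4 < 5 < 6 < 7 < 8 < 9. The simplices of K, each written with vertices in increasing order, are:

  0-simplices (10): [0], [1], [2], [3], [4], [5], [6], [7], [8], [9]
  1-simplices (21): [0,2], [0,5], [0,6], [0,7], [0,8], [1,2], [1,4], [1,5], [1,6], [1,7], [2,3], [2,4], [2,8], [3,5], [3,9], [4,6], [4,9], [5,6], [6,9], [7,9], [8,9]
  2-simplices (6): [0,2,8], [0,5,6], [1,2,4], [1,4,6], [1,5,6], [4,6,9]

Hence C_0 ≅ Z^10, C_1 ≅ Z^21, C_2 ≅ Z^6.

∂_1: C_1 → C_0 is given by ∂[p,q] = [q] − [p].
The resulting 10×21 matrix has rank 9, and its Smith normal form has invariant factors (1,1,1,1,1,1,1,1,1).

Boundary ∂_2: C_2 → C_1 sends each 2-simplex [p,q,r] to [q,r] − [p,r] + [p,q]. For instance
  ∂[0,5,6] = [5,6] − [0,6] + [0,5],
  ∂[1,5,6] = [5,6] − [1,6] + [1,5].
The resulting 21×6 matrix has rank 6, and its Smith normal form has invariant factors (1,1,1,1,1,1).

Computing H_k = (kernel of ∂_k) / (image of ∂_{k+1}):

  H_0: rank C_0 − rank ∂_1 = 10 − 9 = 1, and the invariant factors of ∂_1 are all 1, so H_0 ≅ Z.
  H_1: rank ker ∂_1 − rank ∂_2 = (21 − 9) − 6 = 6, and the invariant factors of ∂_2 are all 1, so H_1 ≅ Z^6.
  H_2: rank ker ∂_2 − rank ∂_3 = (6 − 6) − 0 = 0, and there is no ∂_3, so H_2 ≅ 0.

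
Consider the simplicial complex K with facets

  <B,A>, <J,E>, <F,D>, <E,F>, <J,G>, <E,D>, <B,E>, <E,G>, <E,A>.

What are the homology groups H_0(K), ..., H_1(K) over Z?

H_0 ≅ Z,  H_1 ≅ Z^3.

We work with the vertex ordering A < B < D < E < F < G < J. The simplices of K, each written with vertices in increasing order, are:

  0-simplices (7): A, B, D, E, F, G, J
  1-simplices (9): AB, AE, BE, DE, DF, EF, EG, EJ, GJ

giving chain groups C_0 ≅ Z^7, C_1 ≅ Z^9.

Boundary ∂_1: C_1 → C_0 sends each edge [p,q] (with p < q) to q − p.
The resulting 7×9 matrix has rank 6, and its Smith normal form has invariant factors (1,1,1,1,1,1).

From H_k ≅ ker(∂_k) / im(∂_{k+1}) we obtain:

  H_0: rank C_0 − rank ∂_1 = 7 − 6 = 1, and the invariant factors of ∂_1 are all 1, so H_0 ≅ Z.
  H_1: rank ker ∂_1 − rank ∂_2 = (9 − 6) − 0 = 3, and there is no ∂_2, so H_1 ≅ Z^3.

As a check, the Euler characteristic is 7 − 9 = -2, which agrees with 1 − 3 = -2.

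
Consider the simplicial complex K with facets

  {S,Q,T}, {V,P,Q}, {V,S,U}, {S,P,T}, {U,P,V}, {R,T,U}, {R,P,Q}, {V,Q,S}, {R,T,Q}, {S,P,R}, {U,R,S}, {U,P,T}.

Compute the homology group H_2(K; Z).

We work with the vertex ordering P < Q < R < S < T < U < V. The simplices of K, each written with vertices in increasing order, are:

  0-simplices (7): P, Q, R, S, T, U, V
  1-simplices (18): PQ, PR, PS, PT, PU, PV, QR, QS, QT, QV, RS, RT, RU, ST, SU, SV, TU, UV
  2-simplices (12): PQR, PQV, PRS, PST, PTU, PUV, QRT, QST, QSV, RSU, RTU, SUV

giving chain groups C_0 ≅ Z^7, C_1 ≅ Z^18, C_2 ≅ Z^12.

The boundary map ∂_1: C_1 → C_0 sends each edge [p,q] (with p < q) to q − p. For instance
  ∂ST = T − S.
The resulting 7×18 matrix has rank 6, and its Smith normal form has invariant factors (1,1,1,1,1,1).

The boundary map ∂_2: C_2 → C_1 acts by ∂[p,q,r] = [q,r] − [p,r] + [p,q]. For instance
  ∂PUV = UV − PV + PU,
  ∂PQR = QR − PR + PQ.
As a 18×12 matrix over Z this has rank 12, with invariant factors (1,1,1,1,1,1,1,1,1,1,1,2).

From H_k ≅ ker(∂_k) / im(∂_{k+1}) we obtain:

  H_2: rank ker ∂_2 − rank ∂_3 = (12 − 12) − 0 = 0, and there is no ∂_3, so H_2 = 0.

(K is a triangulation of the real projective plane RP^2.)

H_2 = 0.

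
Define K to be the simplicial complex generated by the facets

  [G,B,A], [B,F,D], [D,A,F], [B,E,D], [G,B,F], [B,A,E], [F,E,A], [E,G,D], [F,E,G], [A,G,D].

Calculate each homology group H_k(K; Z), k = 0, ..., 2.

Order the vertices as A < B < D < E < F < G. Listing each simplex with vertices in this order, K has dimension 2 with simplices:

  0-simplices (6): A, B, D, E, F, G
  1-simplices (15): AB, AD, AE, AF, AG, BD, BE, BF, BG, DE, DF, DG, EF, EG, FG
  2-simplices (10): ABE, ABG, ADF, ADG, AEF, BDE, BDF, BFG, DEG, EFG

giving chain groups C_0 ≅ Z^6, C_1 ≅ Z^15, C_2 ≅ Z^10.

The boundary map ∂_1: C_1 → C_0 is given by ∂[p,q] = [q] − [p].
The 6×15 boundary matrix has rank 5 and Smith normal form diag(1,1,1,1,1).

∂_2: C_2 → C_1 sends each 2-simplex [p,q,r] to [q,r] − [p,r] + [p,q]. For instance
  ∂ADF = DF − AF + AD,
  ∂EFG = FG − EG + EF.
This gives a 15×10 integer matrix of rank 10; reducing to Smith normal form yields diagonal entries (1,1,1,1,1,1,1,1,1,2).

Now H_k = ker ∂_k / im ∂_{k+1}, so:

  H_0: rank C_0 − rank ∂_1 = 6 − 5 = 1, and the invariant factors of ∂_1 are all 1, so H_0 = Z.
  H_1: rank ker ∂_1 − rank ∂_2 = (15 − 5) − 10 = 0, and ∂_2 has invariant factor 2 > 1, so H_1 = Z_2.
  H_2: rank ker ∂_2 − rank ∂_3 = (10 − 10) − 0 = 0, and there is no ∂_3, so H_2 = 0.

As a check, the Euler characteristic is 6 − 15 + 10 = 1, which agrees with 1 − 0 + 0 = 1.

H_0 ≅ Z,  H_1 ≅ Z_2,  H_2 = 0.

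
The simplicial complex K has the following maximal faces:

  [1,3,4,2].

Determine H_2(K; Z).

H_2 ≅ 0.

Take the total order 1 < 2 < 3 < 4 on the vertex set. Then K (dimension 3) consists of the simplices:

  0-simplices (4): [1], [2], [3], [4]
  1-simplices (6): [1,2], [1,3], [1,4], [2,3], [2,4], [3,4]
  2-simplices (4): [1,2,3], [1,2,4], [1,3,4], [2,3,4]
  3-simplices (1): [1,2,3,4]

giving chain groups C_0 ≅ Z^4, C_1 ≅ Z^6, C_2 ≅ Z^4, C_3 ≅ Z^1.

The boundary map ∂_1: C_1 → C_0 sends each edge [p,q] (with p < q) to q − p.
The resulting 4×6 matrix has rank 3, and its Smith normal form has invariant factors (1,1,1).

The boundary map ∂_2: C_2 → C_1 acts by ∂[p,q,r] = [q,r] − [p,r] + [p,q]. For instance
  ∂[1,2,3] = [2,3] − [1,3] + [1,2],
  ∂[1,2,4] = [2,4] − [1,4] + [1,2].
The 6×4 boundary matrix has rank 3 and Smith normal form diag(1,1,1).

∂_3: C_3 → C_2 sends each 3-simplex σ to the alternating sum Σ_i (−1)^i (σ with its i-th vertex removed). For instance
  ∂[1,2,3,4] = [2,3,4] − [1,3,4] + [1,2,4] − [1,2,3].
This gives a 4×1 integer matrix of rank 1; reducing to Smith normal form yields diagonal entries (1).

Now H_k = ker ∂_k / im ∂_{k+1}, so:

  H_2: rank ker ∂_2 − rank ∂_3 = (4 − 3) − 1 = 0, and the invariant factors of ∂_3 are all 1, so H_2 ≅ 0.

(K is a triangulation of the 3-simplex.)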